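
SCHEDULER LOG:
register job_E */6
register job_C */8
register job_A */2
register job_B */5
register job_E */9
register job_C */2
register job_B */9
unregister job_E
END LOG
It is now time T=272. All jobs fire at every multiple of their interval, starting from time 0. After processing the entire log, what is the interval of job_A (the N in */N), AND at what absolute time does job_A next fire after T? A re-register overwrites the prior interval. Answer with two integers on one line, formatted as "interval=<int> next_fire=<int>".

Op 1: register job_E */6 -> active={job_E:*/6}
Op 2: register job_C */8 -> active={job_C:*/8, job_E:*/6}
Op 3: register job_A */2 -> active={job_A:*/2, job_C:*/8, job_E:*/6}
Op 4: register job_B */5 -> active={job_A:*/2, job_B:*/5, job_C:*/8, job_E:*/6}
Op 5: register job_E */9 -> active={job_A:*/2, job_B:*/5, job_C:*/8, job_E:*/9}
Op 6: register job_C */2 -> active={job_A:*/2, job_B:*/5, job_C:*/2, job_E:*/9}
Op 7: register job_B */9 -> active={job_A:*/2, job_B:*/9, job_C:*/2, job_E:*/9}
Op 8: unregister job_E -> active={job_A:*/2, job_B:*/9, job_C:*/2}
Final interval of job_A = 2
Next fire of job_A after T=272: (272//2+1)*2 = 274

Answer: interval=2 next_fire=274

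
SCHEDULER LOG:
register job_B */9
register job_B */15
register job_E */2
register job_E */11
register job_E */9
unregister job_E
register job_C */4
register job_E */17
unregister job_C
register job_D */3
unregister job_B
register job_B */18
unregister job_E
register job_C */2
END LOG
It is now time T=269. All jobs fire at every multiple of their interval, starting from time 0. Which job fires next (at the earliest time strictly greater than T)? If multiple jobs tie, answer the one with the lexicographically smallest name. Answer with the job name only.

Op 1: register job_B */9 -> active={job_B:*/9}
Op 2: register job_B */15 -> active={job_B:*/15}
Op 3: register job_E */2 -> active={job_B:*/15, job_E:*/2}
Op 4: register job_E */11 -> active={job_B:*/15, job_E:*/11}
Op 5: register job_E */9 -> active={job_B:*/15, job_E:*/9}
Op 6: unregister job_E -> active={job_B:*/15}
Op 7: register job_C */4 -> active={job_B:*/15, job_C:*/4}
Op 8: register job_E */17 -> active={job_B:*/15, job_C:*/4, job_E:*/17}
Op 9: unregister job_C -> active={job_B:*/15, job_E:*/17}
Op 10: register job_D */3 -> active={job_B:*/15, job_D:*/3, job_E:*/17}
Op 11: unregister job_B -> active={job_D:*/3, job_E:*/17}
Op 12: register job_B */18 -> active={job_B:*/18, job_D:*/3, job_E:*/17}
Op 13: unregister job_E -> active={job_B:*/18, job_D:*/3}
Op 14: register job_C */2 -> active={job_B:*/18, job_C:*/2, job_D:*/3}
  job_B: interval 18, next fire after T=269 is 270
  job_C: interval 2, next fire after T=269 is 270
  job_D: interval 3, next fire after T=269 is 270
Earliest = 270, winner (lex tiebreak) = job_B

Answer: job_B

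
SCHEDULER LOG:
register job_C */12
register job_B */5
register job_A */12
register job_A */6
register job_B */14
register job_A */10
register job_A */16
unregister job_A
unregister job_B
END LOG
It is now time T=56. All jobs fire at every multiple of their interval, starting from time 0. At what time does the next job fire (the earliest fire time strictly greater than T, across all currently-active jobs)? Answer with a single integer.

Op 1: register job_C */12 -> active={job_C:*/12}
Op 2: register job_B */5 -> active={job_B:*/5, job_C:*/12}
Op 3: register job_A */12 -> active={job_A:*/12, job_B:*/5, job_C:*/12}
Op 4: register job_A */6 -> active={job_A:*/6, job_B:*/5, job_C:*/12}
Op 5: register job_B */14 -> active={job_A:*/6, job_B:*/14, job_C:*/12}
Op 6: register job_A */10 -> active={job_A:*/10, job_B:*/14, job_C:*/12}
Op 7: register job_A */16 -> active={job_A:*/16, job_B:*/14, job_C:*/12}
Op 8: unregister job_A -> active={job_B:*/14, job_C:*/12}
Op 9: unregister job_B -> active={job_C:*/12}
  job_C: interval 12, next fire after T=56 is 60
Earliest fire time = 60 (job job_C)

Answer: 60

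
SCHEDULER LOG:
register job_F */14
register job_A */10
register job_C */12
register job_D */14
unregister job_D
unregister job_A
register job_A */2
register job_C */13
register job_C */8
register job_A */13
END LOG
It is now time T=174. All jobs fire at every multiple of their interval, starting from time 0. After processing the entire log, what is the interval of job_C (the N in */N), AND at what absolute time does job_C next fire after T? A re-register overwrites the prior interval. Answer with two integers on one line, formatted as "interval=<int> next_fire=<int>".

Op 1: register job_F */14 -> active={job_F:*/14}
Op 2: register job_A */10 -> active={job_A:*/10, job_F:*/14}
Op 3: register job_C */12 -> active={job_A:*/10, job_C:*/12, job_F:*/14}
Op 4: register job_D */14 -> active={job_A:*/10, job_C:*/12, job_D:*/14, job_F:*/14}
Op 5: unregister job_D -> active={job_A:*/10, job_C:*/12, job_F:*/14}
Op 6: unregister job_A -> active={job_C:*/12, job_F:*/14}
Op 7: register job_A */2 -> active={job_A:*/2, job_C:*/12, job_F:*/14}
Op 8: register job_C */13 -> active={job_A:*/2, job_C:*/13, job_F:*/14}
Op 9: register job_C */8 -> active={job_A:*/2, job_C:*/8, job_F:*/14}
Op 10: register job_A */13 -> active={job_A:*/13, job_C:*/8, job_F:*/14}
Final interval of job_C = 8
Next fire of job_C after T=174: (174//8+1)*8 = 176

Answer: interval=8 next_fire=176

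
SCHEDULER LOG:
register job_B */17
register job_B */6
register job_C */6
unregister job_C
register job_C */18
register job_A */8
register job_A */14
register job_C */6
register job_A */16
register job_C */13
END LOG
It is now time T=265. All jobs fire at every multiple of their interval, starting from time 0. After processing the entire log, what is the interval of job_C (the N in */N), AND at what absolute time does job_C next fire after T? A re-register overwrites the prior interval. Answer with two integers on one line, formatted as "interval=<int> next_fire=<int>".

Op 1: register job_B */17 -> active={job_B:*/17}
Op 2: register job_B */6 -> active={job_B:*/6}
Op 3: register job_C */6 -> active={job_B:*/6, job_C:*/6}
Op 4: unregister job_C -> active={job_B:*/6}
Op 5: register job_C */18 -> active={job_B:*/6, job_C:*/18}
Op 6: register job_A */8 -> active={job_A:*/8, job_B:*/6, job_C:*/18}
Op 7: register job_A */14 -> active={job_A:*/14, job_B:*/6, job_C:*/18}
Op 8: register job_C */6 -> active={job_A:*/14, job_B:*/6, job_C:*/6}
Op 9: register job_A */16 -> active={job_A:*/16, job_B:*/6, job_C:*/6}
Op 10: register job_C */13 -> active={job_A:*/16, job_B:*/6, job_C:*/13}
Final interval of job_C = 13
Next fire of job_C after T=265: (265//13+1)*13 = 273

Answer: interval=13 next_fire=273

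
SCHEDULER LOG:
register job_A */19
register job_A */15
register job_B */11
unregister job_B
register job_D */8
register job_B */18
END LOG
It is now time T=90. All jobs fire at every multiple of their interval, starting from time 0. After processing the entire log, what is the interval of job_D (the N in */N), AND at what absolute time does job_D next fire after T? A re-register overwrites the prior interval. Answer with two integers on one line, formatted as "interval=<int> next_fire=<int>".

Answer: interval=8 next_fire=96

Derivation:
Op 1: register job_A */19 -> active={job_A:*/19}
Op 2: register job_A */15 -> active={job_A:*/15}
Op 3: register job_B */11 -> active={job_A:*/15, job_B:*/11}
Op 4: unregister job_B -> active={job_A:*/15}
Op 5: register job_D */8 -> active={job_A:*/15, job_D:*/8}
Op 6: register job_B */18 -> active={job_A:*/15, job_B:*/18, job_D:*/8}
Final interval of job_D = 8
Next fire of job_D after T=90: (90//8+1)*8 = 96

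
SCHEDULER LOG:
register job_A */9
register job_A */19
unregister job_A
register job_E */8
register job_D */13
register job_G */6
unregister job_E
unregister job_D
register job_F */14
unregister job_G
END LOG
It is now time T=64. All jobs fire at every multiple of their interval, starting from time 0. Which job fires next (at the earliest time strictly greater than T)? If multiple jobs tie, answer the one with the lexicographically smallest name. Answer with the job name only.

Answer: job_F

Derivation:
Op 1: register job_A */9 -> active={job_A:*/9}
Op 2: register job_A */19 -> active={job_A:*/19}
Op 3: unregister job_A -> active={}
Op 4: register job_E */8 -> active={job_E:*/8}
Op 5: register job_D */13 -> active={job_D:*/13, job_E:*/8}
Op 6: register job_G */6 -> active={job_D:*/13, job_E:*/8, job_G:*/6}
Op 7: unregister job_E -> active={job_D:*/13, job_G:*/6}
Op 8: unregister job_D -> active={job_G:*/6}
Op 9: register job_F */14 -> active={job_F:*/14, job_G:*/6}
Op 10: unregister job_G -> active={job_F:*/14}
  job_F: interval 14, next fire after T=64 is 70
Earliest = 70, winner (lex tiebreak) = job_F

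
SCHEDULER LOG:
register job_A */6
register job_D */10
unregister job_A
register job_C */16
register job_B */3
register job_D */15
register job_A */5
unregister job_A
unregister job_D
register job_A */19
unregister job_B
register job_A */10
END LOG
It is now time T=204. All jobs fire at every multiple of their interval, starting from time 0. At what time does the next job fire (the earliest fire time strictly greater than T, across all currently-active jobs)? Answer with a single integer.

Answer: 208

Derivation:
Op 1: register job_A */6 -> active={job_A:*/6}
Op 2: register job_D */10 -> active={job_A:*/6, job_D:*/10}
Op 3: unregister job_A -> active={job_D:*/10}
Op 4: register job_C */16 -> active={job_C:*/16, job_D:*/10}
Op 5: register job_B */3 -> active={job_B:*/3, job_C:*/16, job_D:*/10}
Op 6: register job_D */15 -> active={job_B:*/3, job_C:*/16, job_D:*/15}
Op 7: register job_A */5 -> active={job_A:*/5, job_B:*/3, job_C:*/16, job_D:*/15}
Op 8: unregister job_A -> active={job_B:*/3, job_C:*/16, job_D:*/15}
Op 9: unregister job_D -> active={job_B:*/3, job_C:*/16}
Op 10: register job_A */19 -> active={job_A:*/19, job_B:*/3, job_C:*/16}
Op 11: unregister job_B -> active={job_A:*/19, job_C:*/16}
Op 12: register job_A */10 -> active={job_A:*/10, job_C:*/16}
  job_A: interval 10, next fire after T=204 is 210
  job_C: interval 16, next fire after T=204 is 208
Earliest fire time = 208 (job job_C)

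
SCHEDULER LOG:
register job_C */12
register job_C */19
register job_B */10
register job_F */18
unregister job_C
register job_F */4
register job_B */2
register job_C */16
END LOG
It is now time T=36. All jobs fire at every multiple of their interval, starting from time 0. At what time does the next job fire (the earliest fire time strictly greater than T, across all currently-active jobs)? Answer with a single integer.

Op 1: register job_C */12 -> active={job_C:*/12}
Op 2: register job_C */19 -> active={job_C:*/19}
Op 3: register job_B */10 -> active={job_B:*/10, job_C:*/19}
Op 4: register job_F */18 -> active={job_B:*/10, job_C:*/19, job_F:*/18}
Op 5: unregister job_C -> active={job_B:*/10, job_F:*/18}
Op 6: register job_F */4 -> active={job_B:*/10, job_F:*/4}
Op 7: register job_B */2 -> active={job_B:*/2, job_F:*/4}
Op 8: register job_C */16 -> active={job_B:*/2, job_C:*/16, job_F:*/4}
  job_B: interval 2, next fire after T=36 is 38
  job_C: interval 16, next fire after T=36 is 48
  job_F: interval 4, next fire after T=36 is 40
Earliest fire time = 38 (job job_B)

Answer: 38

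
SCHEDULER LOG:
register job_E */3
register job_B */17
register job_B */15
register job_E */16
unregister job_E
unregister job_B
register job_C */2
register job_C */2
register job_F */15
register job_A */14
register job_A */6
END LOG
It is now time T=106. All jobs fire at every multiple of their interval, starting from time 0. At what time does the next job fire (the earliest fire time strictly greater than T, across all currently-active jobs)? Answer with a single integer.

Op 1: register job_E */3 -> active={job_E:*/3}
Op 2: register job_B */17 -> active={job_B:*/17, job_E:*/3}
Op 3: register job_B */15 -> active={job_B:*/15, job_E:*/3}
Op 4: register job_E */16 -> active={job_B:*/15, job_E:*/16}
Op 5: unregister job_E -> active={job_B:*/15}
Op 6: unregister job_B -> active={}
Op 7: register job_C */2 -> active={job_C:*/2}
Op 8: register job_C */2 -> active={job_C:*/2}
Op 9: register job_F */15 -> active={job_C:*/2, job_F:*/15}
Op 10: register job_A */14 -> active={job_A:*/14, job_C:*/2, job_F:*/15}
Op 11: register job_A */6 -> active={job_A:*/6, job_C:*/2, job_F:*/15}
  job_A: interval 6, next fire after T=106 is 108
  job_C: interval 2, next fire after T=106 is 108
  job_F: interval 15, next fire after T=106 is 120
Earliest fire time = 108 (job job_A)

Answer: 108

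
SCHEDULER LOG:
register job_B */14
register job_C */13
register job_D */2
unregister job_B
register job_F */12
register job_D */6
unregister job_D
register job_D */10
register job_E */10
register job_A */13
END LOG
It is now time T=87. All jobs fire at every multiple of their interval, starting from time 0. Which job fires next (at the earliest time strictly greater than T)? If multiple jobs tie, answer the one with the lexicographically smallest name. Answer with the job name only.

Answer: job_D

Derivation:
Op 1: register job_B */14 -> active={job_B:*/14}
Op 2: register job_C */13 -> active={job_B:*/14, job_C:*/13}
Op 3: register job_D */2 -> active={job_B:*/14, job_C:*/13, job_D:*/2}
Op 4: unregister job_B -> active={job_C:*/13, job_D:*/2}
Op 5: register job_F */12 -> active={job_C:*/13, job_D:*/2, job_F:*/12}
Op 6: register job_D */6 -> active={job_C:*/13, job_D:*/6, job_F:*/12}
Op 7: unregister job_D -> active={job_C:*/13, job_F:*/12}
Op 8: register job_D */10 -> active={job_C:*/13, job_D:*/10, job_F:*/12}
Op 9: register job_E */10 -> active={job_C:*/13, job_D:*/10, job_E:*/10, job_F:*/12}
Op 10: register job_A */13 -> active={job_A:*/13, job_C:*/13, job_D:*/10, job_E:*/10, job_F:*/12}
  job_A: interval 13, next fire after T=87 is 91
  job_C: interval 13, next fire after T=87 is 91
  job_D: interval 10, next fire after T=87 is 90
  job_E: interval 10, next fire after T=87 is 90
  job_F: interval 12, next fire after T=87 is 96
Earliest = 90, winner (lex tiebreak) = job_D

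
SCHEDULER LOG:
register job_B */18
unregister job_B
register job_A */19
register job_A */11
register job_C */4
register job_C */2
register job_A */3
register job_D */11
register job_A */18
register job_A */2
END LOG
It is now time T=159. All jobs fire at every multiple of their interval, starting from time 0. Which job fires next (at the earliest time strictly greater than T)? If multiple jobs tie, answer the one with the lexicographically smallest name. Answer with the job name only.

Op 1: register job_B */18 -> active={job_B:*/18}
Op 2: unregister job_B -> active={}
Op 3: register job_A */19 -> active={job_A:*/19}
Op 4: register job_A */11 -> active={job_A:*/11}
Op 5: register job_C */4 -> active={job_A:*/11, job_C:*/4}
Op 6: register job_C */2 -> active={job_A:*/11, job_C:*/2}
Op 7: register job_A */3 -> active={job_A:*/3, job_C:*/2}
Op 8: register job_D */11 -> active={job_A:*/3, job_C:*/2, job_D:*/11}
Op 9: register job_A */18 -> active={job_A:*/18, job_C:*/2, job_D:*/11}
Op 10: register job_A */2 -> active={job_A:*/2, job_C:*/2, job_D:*/11}
  job_A: interval 2, next fire after T=159 is 160
  job_C: interval 2, next fire after T=159 is 160
  job_D: interval 11, next fire after T=159 is 165
Earliest = 160, winner (lex tiebreak) = job_A

Answer: job_A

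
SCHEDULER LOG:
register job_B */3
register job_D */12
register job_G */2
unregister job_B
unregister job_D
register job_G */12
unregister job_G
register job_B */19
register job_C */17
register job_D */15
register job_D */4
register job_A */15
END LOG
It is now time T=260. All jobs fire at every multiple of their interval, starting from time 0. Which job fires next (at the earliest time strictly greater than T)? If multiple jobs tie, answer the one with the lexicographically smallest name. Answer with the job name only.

Op 1: register job_B */3 -> active={job_B:*/3}
Op 2: register job_D */12 -> active={job_B:*/3, job_D:*/12}
Op 3: register job_G */2 -> active={job_B:*/3, job_D:*/12, job_G:*/2}
Op 4: unregister job_B -> active={job_D:*/12, job_G:*/2}
Op 5: unregister job_D -> active={job_G:*/2}
Op 6: register job_G */12 -> active={job_G:*/12}
Op 7: unregister job_G -> active={}
Op 8: register job_B */19 -> active={job_B:*/19}
Op 9: register job_C */17 -> active={job_B:*/19, job_C:*/17}
Op 10: register job_D */15 -> active={job_B:*/19, job_C:*/17, job_D:*/15}
Op 11: register job_D */4 -> active={job_B:*/19, job_C:*/17, job_D:*/4}
Op 12: register job_A */15 -> active={job_A:*/15, job_B:*/19, job_C:*/17, job_D:*/4}
  job_A: interval 15, next fire after T=260 is 270
  job_B: interval 19, next fire after T=260 is 266
  job_C: interval 17, next fire after T=260 is 272
  job_D: interval 4, next fire after T=260 is 264
Earliest = 264, winner (lex tiebreak) = job_D

Answer: job_D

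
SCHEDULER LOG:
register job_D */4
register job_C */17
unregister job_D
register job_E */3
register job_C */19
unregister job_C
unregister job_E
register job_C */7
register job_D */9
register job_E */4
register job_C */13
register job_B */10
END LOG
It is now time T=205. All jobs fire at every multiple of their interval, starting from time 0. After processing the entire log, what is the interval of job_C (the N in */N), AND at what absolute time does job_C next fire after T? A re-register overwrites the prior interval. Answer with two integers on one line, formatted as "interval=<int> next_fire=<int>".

Answer: interval=13 next_fire=208

Derivation:
Op 1: register job_D */4 -> active={job_D:*/4}
Op 2: register job_C */17 -> active={job_C:*/17, job_D:*/4}
Op 3: unregister job_D -> active={job_C:*/17}
Op 4: register job_E */3 -> active={job_C:*/17, job_E:*/3}
Op 5: register job_C */19 -> active={job_C:*/19, job_E:*/3}
Op 6: unregister job_C -> active={job_E:*/3}
Op 7: unregister job_E -> active={}
Op 8: register job_C */7 -> active={job_C:*/7}
Op 9: register job_D */9 -> active={job_C:*/7, job_D:*/9}
Op 10: register job_E */4 -> active={job_C:*/7, job_D:*/9, job_E:*/4}
Op 11: register job_C */13 -> active={job_C:*/13, job_D:*/9, job_E:*/4}
Op 12: register job_B */10 -> active={job_B:*/10, job_C:*/13, job_D:*/9, job_E:*/4}
Final interval of job_C = 13
Next fire of job_C after T=205: (205//13+1)*13 = 208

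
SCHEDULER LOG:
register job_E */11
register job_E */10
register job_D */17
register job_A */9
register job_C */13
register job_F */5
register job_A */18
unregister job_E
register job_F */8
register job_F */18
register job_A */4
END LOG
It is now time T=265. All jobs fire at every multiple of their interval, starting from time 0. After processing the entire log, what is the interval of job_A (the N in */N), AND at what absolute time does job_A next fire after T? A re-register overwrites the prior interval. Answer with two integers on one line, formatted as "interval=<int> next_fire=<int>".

Op 1: register job_E */11 -> active={job_E:*/11}
Op 2: register job_E */10 -> active={job_E:*/10}
Op 3: register job_D */17 -> active={job_D:*/17, job_E:*/10}
Op 4: register job_A */9 -> active={job_A:*/9, job_D:*/17, job_E:*/10}
Op 5: register job_C */13 -> active={job_A:*/9, job_C:*/13, job_D:*/17, job_E:*/10}
Op 6: register job_F */5 -> active={job_A:*/9, job_C:*/13, job_D:*/17, job_E:*/10, job_F:*/5}
Op 7: register job_A */18 -> active={job_A:*/18, job_C:*/13, job_D:*/17, job_E:*/10, job_F:*/5}
Op 8: unregister job_E -> active={job_A:*/18, job_C:*/13, job_D:*/17, job_F:*/5}
Op 9: register job_F */8 -> active={job_A:*/18, job_C:*/13, job_D:*/17, job_F:*/8}
Op 10: register job_F */18 -> active={job_A:*/18, job_C:*/13, job_D:*/17, job_F:*/18}
Op 11: register job_A */4 -> active={job_A:*/4, job_C:*/13, job_D:*/17, job_F:*/18}
Final interval of job_A = 4
Next fire of job_A after T=265: (265//4+1)*4 = 268

Answer: interval=4 next_fire=268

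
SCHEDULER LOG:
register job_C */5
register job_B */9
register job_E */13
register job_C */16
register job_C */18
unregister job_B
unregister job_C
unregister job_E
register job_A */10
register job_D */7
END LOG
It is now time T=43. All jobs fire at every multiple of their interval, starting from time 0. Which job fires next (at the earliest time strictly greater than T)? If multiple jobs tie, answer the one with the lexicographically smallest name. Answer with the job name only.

Op 1: register job_C */5 -> active={job_C:*/5}
Op 2: register job_B */9 -> active={job_B:*/9, job_C:*/5}
Op 3: register job_E */13 -> active={job_B:*/9, job_C:*/5, job_E:*/13}
Op 4: register job_C */16 -> active={job_B:*/9, job_C:*/16, job_E:*/13}
Op 5: register job_C */18 -> active={job_B:*/9, job_C:*/18, job_E:*/13}
Op 6: unregister job_B -> active={job_C:*/18, job_E:*/13}
Op 7: unregister job_C -> active={job_E:*/13}
Op 8: unregister job_E -> active={}
Op 9: register job_A */10 -> active={job_A:*/10}
Op 10: register job_D */7 -> active={job_A:*/10, job_D:*/7}
  job_A: interval 10, next fire after T=43 is 50
  job_D: interval 7, next fire after T=43 is 49
Earliest = 49, winner (lex tiebreak) = job_D

Answer: job_D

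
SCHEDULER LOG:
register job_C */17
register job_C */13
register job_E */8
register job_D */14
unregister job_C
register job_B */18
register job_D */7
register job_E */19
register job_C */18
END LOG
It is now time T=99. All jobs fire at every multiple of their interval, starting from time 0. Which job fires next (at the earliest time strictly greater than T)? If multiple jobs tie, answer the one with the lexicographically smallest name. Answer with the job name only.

Op 1: register job_C */17 -> active={job_C:*/17}
Op 2: register job_C */13 -> active={job_C:*/13}
Op 3: register job_E */8 -> active={job_C:*/13, job_E:*/8}
Op 4: register job_D */14 -> active={job_C:*/13, job_D:*/14, job_E:*/8}
Op 5: unregister job_C -> active={job_D:*/14, job_E:*/8}
Op 6: register job_B */18 -> active={job_B:*/18, job_D:*/14, job_E:*/8}
Op 7: register job_D */7 -> active={job_B:*/18, job_D:*/7, job_E:*/8}
Op 8: register job_E */19 -> active={job_B:*/18, job_D:*/7, job_E:*/19}
Op 9: register job_C */18 -> active={job_B:*/18, job_C:*/18, job_D:*/7, job_E:*/19}
  job_B: interval 18, next fire after T=99 is 108
  job_C: interval 18, next fire after T=99 is 108
  job_D: interval 7, next fire after T=99 is 105
  job_E: interval 19, next fire after T=99 is 114
Earliest = 105, winner (lex tiebreak) = job_D

Answer: job_D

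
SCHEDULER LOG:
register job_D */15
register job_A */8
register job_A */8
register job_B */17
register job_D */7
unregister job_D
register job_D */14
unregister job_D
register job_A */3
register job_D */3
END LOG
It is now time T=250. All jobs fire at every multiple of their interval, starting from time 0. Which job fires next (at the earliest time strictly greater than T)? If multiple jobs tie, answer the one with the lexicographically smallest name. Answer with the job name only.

Answer: job_A

Derivation:
Op 1: register job_D */15 -> active={job_D:*/15}
Op 2: register job_A */8 -> active={job_A:*/8, job_D:*/15}
Op 3: register job_A */8 -> active={job_A:*/8, job_D:*/15}
Op 4: register job_B */17 -> active={job_A:*/8, job_B:*/17, job_D:*/15}
Op 5: register job_D */7 -> active={job_A:*/8, job_B:*/17, job_D:*/7}
Op 6: unregister job_D -> active={job_A:*/8, job_B:*/17}
Op 7: register job_D */14 -> active={job_A:*/8, job_B:*/17, job_D:*/14}
Op 8: unregister job_D -> active={job_A:*/8, job_B:*/17}
Op 9: register job_A */3 -> active={job_A:*/3, job_B:*/17}
Op 10: register job_D */3 -> active={job_A:*/3, job_B:*/17, job_D:*/3}
  job_A: interval 3, next fire after T=250 is 252
  job_B: interval 17, next fire after T=250 is 255
  job_D: interval 3, next fire after T=250 is 252
Earliest = 252, winner (lex tiebreak) = job_A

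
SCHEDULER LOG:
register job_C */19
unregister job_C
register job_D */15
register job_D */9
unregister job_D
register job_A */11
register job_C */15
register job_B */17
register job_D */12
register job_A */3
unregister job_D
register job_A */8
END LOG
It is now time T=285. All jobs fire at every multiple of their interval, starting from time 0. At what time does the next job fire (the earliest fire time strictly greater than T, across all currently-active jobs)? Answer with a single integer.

Op 1: register job_C */19 -> active={job_C:*/19}
Op 2: unregister job_C -> active={}
Op 3: register job_D */15 -> active={job_D:*/15}
Op 4: register job_D */9 -> active={job_D:*/9}
Op 5: unregister job_D -> active={}
Op 6: register job_A */11 -> active={job_A:*/11}
Op 7: register job_C */15 -> active={job_A:*/11, job_C:*/15}
Op 8: register job_B */17 -> active={job_A:*/11, job_B:*/17, job_C:*/15}
Op 9: register job_D */12 -> active={job_A:*/11, job_B:*/17, job_C:*/15, job_D:*/12}
Op 10: register job_A */3 -> active={job_A:*/3, job_B:*/17, job_C:*/15, job_D:*/12}
Op 11: unregister job_D -> active={job_A:*/3, job_B:*/17, job_C:*/15}
Op 12: register job_A */8 -> active={job_A:*/8, job_B:*/17, job_C:*/15}
  job_A: interval 8, next fire after T=285 is 288
  job_B: interval 17, next fire after T=285 is 289
  job_C: interval 15, next fire after T=285 is 300
Earliest fire time = 288 (job job_A)

Answer: 288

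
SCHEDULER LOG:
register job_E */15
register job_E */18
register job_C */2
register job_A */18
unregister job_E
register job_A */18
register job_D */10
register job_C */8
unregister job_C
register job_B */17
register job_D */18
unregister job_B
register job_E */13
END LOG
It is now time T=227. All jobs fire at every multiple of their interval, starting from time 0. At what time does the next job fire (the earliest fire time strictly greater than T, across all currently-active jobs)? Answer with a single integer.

Op 1: register job_E */15 -> active={job_E:*/15}
Op 2: register job_E */18 -> active={job_E:*/18}
Op 3: register job_C */2 -> active={job_C:*/2, job_E:*/18}
Op 4: register job_A */18 -> active={job_A:*/18, job_C:*/2, job_E:*/18}
Op 5: unregister job_E -> active={job_A:*/18, job_C:*/2}
Op 6: register job_A */18 -> active={job_A:*/18, job_C:*/2}
Op 7: register job_D */10 -> active={job_A:*/18, job_C:*/2, job_D:*/10}
Op 8: register job_C */8 -> active={job_A:*/18, job_C:*/8, job_D:*/10}
Op 9: unregister job_C -> active={job_A:*/18, job_D:*/10}
Op 10: register job_B */17 -> active={job_A:*/18, job_B:*/17, job_D:*/10}
Op 11: register job_D */18 -> active={job_A:*/18, job_B:*/17, job_D:*/18}
Op 12: unregister job_B -> active={job_A:*/18, job_D:*/18}
Op 13: register job_E */13 -> active={job_A:*/18, job_D:*/18, job_E:*/13}
  job_A: interval 18, next fire after T=227 is 234
  job_D: interval 18, next fire after T=227 is 234
  job_E: interval 13, next fire after T=227 is 234
Earliest fire time = 234 (job job_A)

Answer: 234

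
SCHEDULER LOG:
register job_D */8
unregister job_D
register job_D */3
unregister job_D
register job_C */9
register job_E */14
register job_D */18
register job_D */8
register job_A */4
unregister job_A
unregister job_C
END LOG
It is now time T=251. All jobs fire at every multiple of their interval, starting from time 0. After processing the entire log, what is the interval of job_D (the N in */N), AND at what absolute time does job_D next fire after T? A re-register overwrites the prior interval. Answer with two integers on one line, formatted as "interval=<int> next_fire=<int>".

Answer: interval=8 next_fire=256

Derivation:
Op 1: register job_D */8 -> active={job_D:*/8}
Op 2: unregister job_D -> active={}
Op 3: register job_D */3 -> active={job_D:*/3}
Op 4: unregister job_D -> active={}
Op 5: register job_C */9 -> active={job_C:*/9}
Op 6: register job_E */14 -> active={job_C:*/9, job_E:*/14}
Op 7: register job_D */18 -> active={job_C:*/9, job_D:*/18, job_E:*/14}
Op 8: register job_D */8 -> active={job_C:*/9, job_D:*/8, job_E:*/14}
Op 9: register job_A */4 -> active={job_A:*/4, job_C:*/9, job_D:*/8, job_E:*/14}
Op 10: unregister job_A -> active={job_C:*/9, job_D:*/8, job_E:*/14}
Op 11: unregister job_C -> active={job_D:*/8, job_E:*/14}
Final interval of job_D = 8
Next fire of job_D after T=251: (251//8+1)*8 = 256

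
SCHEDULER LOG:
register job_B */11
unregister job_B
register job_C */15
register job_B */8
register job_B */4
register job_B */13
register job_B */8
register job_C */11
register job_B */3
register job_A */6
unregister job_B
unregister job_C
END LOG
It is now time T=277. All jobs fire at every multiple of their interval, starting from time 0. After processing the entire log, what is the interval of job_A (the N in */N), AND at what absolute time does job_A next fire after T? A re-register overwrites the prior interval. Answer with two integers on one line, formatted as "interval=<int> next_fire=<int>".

Answer: interval=6 next_fire=282

Derivation:
Op 1: register job_B */11 -> active={job_B:*/11}
Op 2: unregister job_B -> active={}
Op 3: register job_C */15 -> active={job_C:*/15}
Op 4: register job_B */8 -> active={job_B:*/8, job_C:*/15}
Op 5: register job_B */4 -> active={job_B:*/4, job_C:*/15}
Op 6: register job_B */13 -> active={job_B:*/13, job_C:*/15}
Op 7: register job_B */8 -> active={job_B:*/8, job_C:*/15}
Op 8: register job_C */11 -> active={job_B:*/8, job_C:*/11}
Op 9: register job_B */3 -> active={job_B:*/3, job_C:*/11}
Op 10: register job_A */6 -> active={job_A:*/6, job_B:*/3, job_C:*/11}
Op 11: unregister job_B -> active={job_A:*/6, job_C:*/11}
Op 12: unregister job_C -> active={job_A:*/6}
Final interval of job_A = 6
Next fire of job_A after T=277: (277//6+1)*6 = 282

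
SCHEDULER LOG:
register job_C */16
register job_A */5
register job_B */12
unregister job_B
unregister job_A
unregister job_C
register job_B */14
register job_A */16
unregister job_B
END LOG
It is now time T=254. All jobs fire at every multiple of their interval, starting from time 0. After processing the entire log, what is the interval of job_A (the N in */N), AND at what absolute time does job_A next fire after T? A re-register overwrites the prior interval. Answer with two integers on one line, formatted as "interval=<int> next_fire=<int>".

Answer: interval=16 next_fire=256

Derivation:
Op 1: register job_C */16 -> active={job_C:*/16}
Op 2: register job_A */5 -> active={job_A:*/5, job_C:*/16}
Op 3: register job_B */12 -> active={job_A:*/5, job_B:*/12, job_C:*/16}
Op 4: unregister job_B -> active={job_A:*/5, job_C:*/16}
Op 5: unregister job_A -> active={job_C:*/16}
Op 6: unregister job_C -> active={}
Op 7: register job_B */14 -> active={job_B:*/14}
Op 8: register job_A */16 -> active={job_A:*/16, job_B:*/14}
Op 9: unregister job_B -> active={job_A:*/16}
Final interval of job_A = 16
Next fire of job_A after T=254: (254//16+1)*16 = 256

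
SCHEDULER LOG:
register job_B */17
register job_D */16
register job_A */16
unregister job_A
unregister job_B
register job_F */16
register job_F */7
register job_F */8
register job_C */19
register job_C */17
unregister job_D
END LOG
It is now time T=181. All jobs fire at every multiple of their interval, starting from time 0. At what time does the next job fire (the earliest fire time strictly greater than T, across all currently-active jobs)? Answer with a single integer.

Op 1: register job_B */17 -> active={job_B:*/17}
Op 2: register job_D */16 -> active={job_B:*/17, job_D:*/16}
Op 3: register job_A */16 -> active={job_A:*/16, job_B:*/17, job_D:*/16}
Op 4: unregister job_A -> active={job_B:*/17, job_D:*/16}
Op 5: unregister job_B -> active={job_D:*/16}
Op 6: register job_F */16 -> active={job_D:*/16, job_F:*/16}
Op 7: register job_F */7 -> active={job_D:*/16, job_F:*/7}
Op 8: register job_F */8 -> active={job_D:*/16, job_F:*/8}
Op 9: register job_C */19 -> active={job_C:*/19, job_D:*/16, job_F:*/8}
Op 10: register job_C */17 -> active={job_C:*/17, job_D:*/16, job_F:*/8}
Op 11: unregister job_D -> active={job_C:*/17, job_F:*/8}
  job_C: interval 17, next fire after T=181 is 187
  job_F: interval 8, next fire after T=181 is 184
Earliest fire time = 184 (job job_F)

Answer: 184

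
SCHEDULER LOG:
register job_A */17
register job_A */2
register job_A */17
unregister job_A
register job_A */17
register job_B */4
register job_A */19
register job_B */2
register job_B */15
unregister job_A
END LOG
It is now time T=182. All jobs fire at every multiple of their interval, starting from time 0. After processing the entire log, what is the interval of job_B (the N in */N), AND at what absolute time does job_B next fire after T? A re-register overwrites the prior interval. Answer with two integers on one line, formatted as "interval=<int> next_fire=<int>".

Answer: interval=15 next_fire=195

Derivation:
Op 1: register job_A */17 -> active={job_A:*/17}
Op 2: register job_A */2 -> active={job_A:*/2}
Op 3: register job_A */17 -> active={job_A:*/17}
Op 4: unregister job_A -> active={}
Op 5: register job_A */17 -> active={job_A:*/17}
Op 6: register job_B */4 -> active={job_A:*/17, job_B:*/4}
Op 7: register job_A */19 -> active={job_A:*/19, job_B:*/4}
Op 8: register job_B */2 -> active={job_A:*/19, job_B:*/2}
Op 9: register job_B */15 -> active={job_A:*/19, job_B:*/15}
Op 10: unregister job_A -> active={job_B:*/15}
Final interval of job_B = 15
Next fire of job_B after T=182: (182//15+1)*15 = 195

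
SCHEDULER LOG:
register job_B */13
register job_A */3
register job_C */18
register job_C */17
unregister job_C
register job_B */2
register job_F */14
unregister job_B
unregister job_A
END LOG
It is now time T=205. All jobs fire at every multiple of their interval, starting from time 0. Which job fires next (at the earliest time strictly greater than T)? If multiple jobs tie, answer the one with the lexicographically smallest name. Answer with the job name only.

Answer: job_F

Derivation:
Op 1: register job_B */13 -> active={job_B:*/13}
Op 2: register job_A */3 -> active={job_A:*/3, job_B:*/13}
Op 3: register job_C */18 -> active={job_A:*/3, job_B:*/13, job_C:*/18}
Op 4: register job_C */17 -> active={job_A:*/3, job_B:*/13, job_C:*/17}
Op 5: unregister job_C -> active={job_A:*/3, job_B:*/13}
Op 6: register job_B */2 -> active={job_A:*/3, job_B:*/2}
Op 7: register job_F */14 -> active={job_A:*/3, job_B:*/2, job_F:*/14}
Op 8: unregister job_B -> active={job_A:*/3, job_F:*/14}
Op 9: unregister job_A -> active={job_F:*/14}
  job_F: interval 14, next fire after T=205 is 210
Earliest = 210, winner (lex tiebreak) = job_F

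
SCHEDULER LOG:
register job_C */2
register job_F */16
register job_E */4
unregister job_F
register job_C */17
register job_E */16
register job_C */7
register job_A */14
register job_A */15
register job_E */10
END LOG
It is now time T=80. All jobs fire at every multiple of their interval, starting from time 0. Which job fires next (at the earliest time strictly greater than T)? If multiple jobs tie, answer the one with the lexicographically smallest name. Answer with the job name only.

Op 1: register job_C */2 -> active={job_C:*/2}
Op 2: register job_F */16 -> active={job_C:*/2, job_F:*/16}
Op 3: register job_E */4 -> active={job_C:*/2, job_E:*/4, job_F:*/16}
Op 4: unregister job_F -> active={job_C:*/2, job_E:*/4}
Op 5: register job_C */17 -> active={job_C:*/17, job_E:*/4}
Op 6: register job_E */16 -> active={job_C:*/17, job_E:*/16}
Op 7: register job_C */7 -> active={job_C:*/7, job_E:*/16}
Op 8: register job_A */14 -> active={job_A:*/14, job_C:*/7, job_E:*/16}
Op 9: register job_A */15 -> active={job_A:*/15, job_C:*/7, job_E:*/16}
Op 10: register job_E */10 -> active={job_A:*/15, job_C:*/7, job_E:*/10}
  job_A: interval 15, next fire after T=80 is 90
  job_C: interval 7, next fire after T=80 is 84
  job_E: interval 10, next fire after T=80 is 90
Earliest = 84, winner (lex tiebreak) = job_C

Answer: job_C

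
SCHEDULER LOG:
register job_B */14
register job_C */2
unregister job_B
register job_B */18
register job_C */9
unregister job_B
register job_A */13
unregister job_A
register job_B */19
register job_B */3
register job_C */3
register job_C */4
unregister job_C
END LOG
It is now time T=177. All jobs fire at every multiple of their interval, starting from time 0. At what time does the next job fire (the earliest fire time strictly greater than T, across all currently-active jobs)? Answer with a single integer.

Op 1: register job_B */14 -> active={job_B:*/14}
Op 2: register job_C */2 -> active={job_B:*/14, job_C:*/2}
Op 3: unregister job_B -> active={job_C:*/2}
Op 4: register job_B */18 -> active={job_B:*/18, job_C:*/2}
Op 5: register job_C */9 -> active={job_B:*/18, job_C:*/9}
Op 6: unregister job_B -> active={job_C:*/9}
Op 7: register job_A */13 -> active={job_A:*/13, job_C:*/9}
Op 8: unregister job_A -> active={job_C:*/9}
Op 9: register job_B */19 -> active={job_B:*/19, job_C:*/9}
Op 10: register job_B */3 -> active={job_B:*/3, job_C:*/9}
Op 11: register job_C */3 -> active={job_B:*/3, job_C:*/3}
Op 12: register job_C */4 -> active={job_B:*/3, job_C:*/4}
Op 13: unregister job_C -> active={job_B:*/3}
  job_B: interval 3, next fire after T=177 is 180
Earliest fire time = 180 (job job_B)

Answer: 180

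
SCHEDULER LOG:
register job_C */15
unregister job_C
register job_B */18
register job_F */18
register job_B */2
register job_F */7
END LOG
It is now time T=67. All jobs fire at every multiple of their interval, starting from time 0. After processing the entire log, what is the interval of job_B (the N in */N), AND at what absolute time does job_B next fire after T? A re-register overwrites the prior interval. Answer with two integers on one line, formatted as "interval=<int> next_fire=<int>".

Answer: interval=2 next_fire=68

Derivation:
Op 1: register job_C */15 -> active={job_C:*/15}
Op 2: unregister job_C -> active={}
Op 3: register job_B */18 -> active={job_B:*/18}
Op 4: register job_F */18 -> active={job_B:*/18, job_F:*/18}
Op 5: register job_B */2 -> active={job_B:*/2, job_F:*/18}
Op 6: register job_F */7 -> active={job_B:*/2, job_F:*/7}
Final interval of job_B = 2
Next fire of job_B after T=67: (67//2+1)*2 = 68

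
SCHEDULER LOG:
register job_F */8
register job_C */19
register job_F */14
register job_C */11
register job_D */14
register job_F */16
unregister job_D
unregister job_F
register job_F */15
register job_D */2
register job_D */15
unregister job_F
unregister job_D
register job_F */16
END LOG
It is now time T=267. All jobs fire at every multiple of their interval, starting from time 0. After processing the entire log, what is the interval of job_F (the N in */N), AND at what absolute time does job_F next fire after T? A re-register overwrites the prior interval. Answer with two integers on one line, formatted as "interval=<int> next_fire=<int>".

Op 1: register job_F */8 -> active={job_F:*/8}
Op 2: register job_C */19 -> active={job_C:*/19, job_F:*/8}
Op 3: register job_F */14 -> active={job_C:*/19, job_F:*/14}
Op 4: register job_C */11 -> active={job_C:*/11, job_F:*/14}
Op 5: register job_D */14 -> active={job_C:*/11, job_D:*/14, job_F:*/14}
Op 6: register job_F */16 -> active={job_C:*/11, job_D:*/14, job_F:*/16}
Op 7: unregister job_D -> active={job_C:*/11, job_F:*/16}
Op 8: unregister job_F -> active={job_C:*/11}
Op 9: register job_F */15 -> active={job_C:*/11, job_F:*/15}
Op 10: register job_D */2 -> active={job_C:*/11, job_D:*/2, job_F:*/15}
Op 11: register job_D */15 -> active={job_C:*/11, job_D:*/15, job_F:*/15}
Op 12: unregister job_F -> active={job_C:*/11, job_D:*/15}
Op 13: unregister job_D -> active={job_C:*/11}
Op 14: register job_F */16 -> active={job_C:*/11, job_F:*/16}
Final interval of job_F = 16
Next fire of job_F after T=267: (267//16+1)*16 = 272

Answer: interval=16 next_fire=272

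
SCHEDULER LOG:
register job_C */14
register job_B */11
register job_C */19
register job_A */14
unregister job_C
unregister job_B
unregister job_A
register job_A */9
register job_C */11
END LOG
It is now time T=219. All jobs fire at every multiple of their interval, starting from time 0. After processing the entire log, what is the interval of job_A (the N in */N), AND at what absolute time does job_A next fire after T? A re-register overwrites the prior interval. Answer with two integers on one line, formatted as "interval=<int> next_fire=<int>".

Op 1: register job_C */14 -> active={job_C:*/14}
Op 2: register job_B */11 -> active={job_B:*/11, job_C:*/14}
Op 3: register job_C */19 -> active={job_B:*/11, job_C:*/19}
Op 4: register job_A */14 -> active={job_A:*/14, job_B:*/11, job_C:*/19}
Op 5: unregister job_C -> active={job_A:*/14, job_B:*/11}
Op 6: unregister job_B -> active={job_A:*/14}
Op 7: unregister job_A -> active={}
Op 8: register job_A */9 -> active={job_A:*/9}
Op 9: register job_C */11 -> active={job_A:*/9, job_C:*/11}
Final interval of job_A = 9
Next fire of job_A after T=219: (219//9+1)*9 = 225

Answer: interval=9 next_fire=225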